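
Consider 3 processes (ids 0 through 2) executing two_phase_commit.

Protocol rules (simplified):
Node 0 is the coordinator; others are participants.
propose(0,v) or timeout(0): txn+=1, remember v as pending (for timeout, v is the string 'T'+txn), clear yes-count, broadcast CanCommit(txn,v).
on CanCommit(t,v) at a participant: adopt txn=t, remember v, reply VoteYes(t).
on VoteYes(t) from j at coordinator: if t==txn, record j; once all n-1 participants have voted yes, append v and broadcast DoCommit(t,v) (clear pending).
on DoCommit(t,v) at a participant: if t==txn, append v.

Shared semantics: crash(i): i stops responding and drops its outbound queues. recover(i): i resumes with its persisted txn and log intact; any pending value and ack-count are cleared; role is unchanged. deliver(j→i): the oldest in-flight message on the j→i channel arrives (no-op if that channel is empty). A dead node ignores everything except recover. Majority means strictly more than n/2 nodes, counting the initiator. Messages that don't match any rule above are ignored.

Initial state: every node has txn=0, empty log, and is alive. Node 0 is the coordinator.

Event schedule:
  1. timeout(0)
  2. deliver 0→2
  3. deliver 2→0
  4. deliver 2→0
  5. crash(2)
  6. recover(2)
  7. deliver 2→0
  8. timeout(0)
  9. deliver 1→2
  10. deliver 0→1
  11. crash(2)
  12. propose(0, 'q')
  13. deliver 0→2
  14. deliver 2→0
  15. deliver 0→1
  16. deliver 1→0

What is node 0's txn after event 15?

3

after 1 — timeout(0): n0:coor/t1/[-]
after 2 — deliver 0→2: n2:part/t1/[-]
after 3 — deliver 2→0: ·
after 4 — deliver 2→0: ·
after 5 — crash(2): n2:✗part/t1/[-]
after 6 — recover(2): n2:part/t1/[-]
after 7 — deliver 2→0: ·
after 8 — timeout(0): n0:coor/t2/[-]
after 9 — deliver 1→2: ·
after 10 — deliver 0→1: n1:part/t1/[-]
after 11 — crash(2): n2:✗part/t1/[-]
after 12 — propose(0,'q'): n0:coor/t3/[-]
after 13 — deliver 0→2: ·
after 14 — deliver 2→0: ·
after 15 — deliver 0→1: n1:part/t2/[-]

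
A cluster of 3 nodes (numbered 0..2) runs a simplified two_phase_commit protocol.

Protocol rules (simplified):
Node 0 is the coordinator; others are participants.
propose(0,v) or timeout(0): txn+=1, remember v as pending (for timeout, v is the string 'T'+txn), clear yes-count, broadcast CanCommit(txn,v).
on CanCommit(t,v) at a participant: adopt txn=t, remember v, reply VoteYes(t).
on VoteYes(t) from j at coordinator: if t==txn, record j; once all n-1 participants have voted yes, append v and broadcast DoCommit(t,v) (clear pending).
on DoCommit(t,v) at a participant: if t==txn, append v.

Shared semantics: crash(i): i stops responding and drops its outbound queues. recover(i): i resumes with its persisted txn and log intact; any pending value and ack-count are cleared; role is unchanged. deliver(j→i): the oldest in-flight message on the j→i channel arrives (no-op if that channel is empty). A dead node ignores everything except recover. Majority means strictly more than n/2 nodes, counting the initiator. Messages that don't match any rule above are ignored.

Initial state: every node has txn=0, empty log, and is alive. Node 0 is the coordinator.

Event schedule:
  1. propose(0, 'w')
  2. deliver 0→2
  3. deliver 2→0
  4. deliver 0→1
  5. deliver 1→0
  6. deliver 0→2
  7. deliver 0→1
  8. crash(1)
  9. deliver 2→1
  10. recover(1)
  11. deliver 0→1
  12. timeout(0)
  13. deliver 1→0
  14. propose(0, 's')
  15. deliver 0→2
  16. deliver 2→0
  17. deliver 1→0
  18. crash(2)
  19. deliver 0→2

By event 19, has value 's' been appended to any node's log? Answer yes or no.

e1 propose(0,'w'): 0[coor,t=1,-]
e2 deliver 0→2: 2[part,t=1,-]
e3 deliver 2→0: ·
e4 deliver 0→1: 1[part,t=1,-]
e5 deliver 1→0: 0[coor,t=1,w]
e6 deliver 0→2: 2[part,t=1,w]
e7 deliver 0→1: 1[part,t=1,w]
e8 crash(1): 1[✗part,t=1,w]
e9 deliver 2→1: ·
e10 recover(1): 1[part,t=1,w]
e11 deliver 0→1: ·
e12 timeout(0): 0[coor,t=2,w]
e13 deliver 1→0: ·
e14 propose(0,'s'): 0[coor,t=3,w]
e15 deliver 0→2: 2[part,t=2,w]
e16 deliver 2→0: ·
e17 deliver 1→0: ·
e18 crash(2): 2[✗part,t=2,w]
e19 deliver 0→2: ·

no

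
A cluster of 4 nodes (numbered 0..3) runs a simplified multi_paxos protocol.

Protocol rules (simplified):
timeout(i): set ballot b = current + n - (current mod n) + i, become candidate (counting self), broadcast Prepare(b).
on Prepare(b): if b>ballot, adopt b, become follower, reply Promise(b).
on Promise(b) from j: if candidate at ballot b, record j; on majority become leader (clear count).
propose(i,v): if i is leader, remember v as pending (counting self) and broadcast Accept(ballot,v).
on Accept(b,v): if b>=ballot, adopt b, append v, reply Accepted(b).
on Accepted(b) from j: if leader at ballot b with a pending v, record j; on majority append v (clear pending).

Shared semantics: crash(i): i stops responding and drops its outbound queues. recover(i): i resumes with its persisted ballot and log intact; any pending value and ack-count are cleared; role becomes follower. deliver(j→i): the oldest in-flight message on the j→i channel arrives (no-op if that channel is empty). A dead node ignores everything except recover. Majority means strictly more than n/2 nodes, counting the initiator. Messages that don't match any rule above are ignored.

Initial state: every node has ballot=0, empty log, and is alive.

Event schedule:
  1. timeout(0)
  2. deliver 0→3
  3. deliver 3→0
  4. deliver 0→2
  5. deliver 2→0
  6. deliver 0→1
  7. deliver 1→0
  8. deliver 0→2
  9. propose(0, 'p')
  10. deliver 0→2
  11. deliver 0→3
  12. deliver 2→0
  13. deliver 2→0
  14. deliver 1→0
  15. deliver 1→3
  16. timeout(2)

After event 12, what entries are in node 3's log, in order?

step 1 timeout(0): 0={cand,b=4,log=-}
step 2 deliver 0→3: 3={foll,b=4,log=-}
step 3 deliver 3→0: —
step 4 deliver 0→2: 2={foll,b=4,log=-}
step 5 deliver 2→0: 0={lead,b=4,log=-}
step 6 deliver 0→1: 1={foll,b=4,log=-}
step 7 deliver 1→0: —
step 8 deliver 0→2: —
step 9 propose(0,'p'): —
step 10 deliver 0→2: 2={foll,b=4,log=p}
step 11 deliver 0→3: 3={foll,b=4,log=p}
step 12 deliver 2→0: —

p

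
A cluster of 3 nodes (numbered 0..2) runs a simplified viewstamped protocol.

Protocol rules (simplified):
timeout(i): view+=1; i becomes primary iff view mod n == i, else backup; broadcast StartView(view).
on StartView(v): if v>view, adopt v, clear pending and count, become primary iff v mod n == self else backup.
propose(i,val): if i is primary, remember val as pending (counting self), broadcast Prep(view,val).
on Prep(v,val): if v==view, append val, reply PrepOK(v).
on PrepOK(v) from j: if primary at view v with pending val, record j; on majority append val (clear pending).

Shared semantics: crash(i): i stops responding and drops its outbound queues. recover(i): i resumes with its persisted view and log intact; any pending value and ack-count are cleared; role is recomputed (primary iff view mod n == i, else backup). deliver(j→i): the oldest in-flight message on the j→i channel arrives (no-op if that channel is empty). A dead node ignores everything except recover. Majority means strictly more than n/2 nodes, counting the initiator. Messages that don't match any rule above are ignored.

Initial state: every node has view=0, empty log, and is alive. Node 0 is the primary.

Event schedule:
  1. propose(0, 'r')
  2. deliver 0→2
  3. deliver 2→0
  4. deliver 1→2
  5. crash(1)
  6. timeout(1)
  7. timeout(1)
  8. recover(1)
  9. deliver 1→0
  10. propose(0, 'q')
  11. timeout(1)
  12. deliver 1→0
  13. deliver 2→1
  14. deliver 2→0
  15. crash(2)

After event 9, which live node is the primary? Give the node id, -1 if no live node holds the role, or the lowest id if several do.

after 1 — propose(0,'r'): ·
after 2 — deliver 0→2: n2:back/v0/[r]
after 3 — deliver 2→0: n0:prim/v0/[r]
after 4 — deliver 1→2: ·
after 5 — crash(1): n1:✗back/v0/[-]
after 6 — timeout(1): ·
after 7 — timeout(1): ·
after 8 — recover(1): n1:back/v0/[-]
after 9 — deliver 1→0: ·

0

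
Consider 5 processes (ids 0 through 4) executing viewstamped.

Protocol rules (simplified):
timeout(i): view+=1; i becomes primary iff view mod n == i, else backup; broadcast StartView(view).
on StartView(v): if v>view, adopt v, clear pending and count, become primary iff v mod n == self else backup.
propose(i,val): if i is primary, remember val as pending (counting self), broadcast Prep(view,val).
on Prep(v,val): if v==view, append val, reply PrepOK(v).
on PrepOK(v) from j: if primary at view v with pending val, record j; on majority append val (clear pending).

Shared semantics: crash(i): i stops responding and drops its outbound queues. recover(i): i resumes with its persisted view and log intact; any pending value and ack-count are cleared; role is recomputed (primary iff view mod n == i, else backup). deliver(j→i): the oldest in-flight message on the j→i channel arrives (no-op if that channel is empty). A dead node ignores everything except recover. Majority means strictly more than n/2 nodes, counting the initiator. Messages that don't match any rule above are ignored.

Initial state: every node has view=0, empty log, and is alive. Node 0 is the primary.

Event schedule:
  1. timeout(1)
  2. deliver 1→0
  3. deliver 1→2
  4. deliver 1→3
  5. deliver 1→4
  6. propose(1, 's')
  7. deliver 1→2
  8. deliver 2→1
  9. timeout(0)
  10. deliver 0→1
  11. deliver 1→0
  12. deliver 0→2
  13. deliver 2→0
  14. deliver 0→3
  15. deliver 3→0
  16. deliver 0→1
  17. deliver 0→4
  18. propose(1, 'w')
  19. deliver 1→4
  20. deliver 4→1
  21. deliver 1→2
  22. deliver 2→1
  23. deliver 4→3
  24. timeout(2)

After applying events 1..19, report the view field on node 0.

2

[1] timeout(1) → N1(prim v1 [-])
[2] deliver 1→0 → N0(back v1 [-])
[3] deliver 1→2 → N2(back v1 [-])
[4] deliver 1→3 → N3(back v1 [-])
[5] deliver 1→4 → N4(back v1 [-])
[6] propose(1,'s') → ∅
[7] deliver 1→2 → N2(back v1 [s])
[8] deliver 2→1 → ∅
[9] timeout(0) → N0(back v2 [-])
[10] deliver 0→1 → N1(back v2 [-])
[11] deliver 1→0 → ∅
[12] deliver 0→2 → N2(prim v2 [s])
[13] deliver 2→0 → ∅
[14] deliver 0→3 → N3(back v2 [-])
[15] deliver 3→0 → ∅
[16] deliver 0→1 → ∅
[17] deliver 0→4 → N4(back v2 [-])
[18] propose(1,'w') → ∅
[19] deliver 1→4 → ∅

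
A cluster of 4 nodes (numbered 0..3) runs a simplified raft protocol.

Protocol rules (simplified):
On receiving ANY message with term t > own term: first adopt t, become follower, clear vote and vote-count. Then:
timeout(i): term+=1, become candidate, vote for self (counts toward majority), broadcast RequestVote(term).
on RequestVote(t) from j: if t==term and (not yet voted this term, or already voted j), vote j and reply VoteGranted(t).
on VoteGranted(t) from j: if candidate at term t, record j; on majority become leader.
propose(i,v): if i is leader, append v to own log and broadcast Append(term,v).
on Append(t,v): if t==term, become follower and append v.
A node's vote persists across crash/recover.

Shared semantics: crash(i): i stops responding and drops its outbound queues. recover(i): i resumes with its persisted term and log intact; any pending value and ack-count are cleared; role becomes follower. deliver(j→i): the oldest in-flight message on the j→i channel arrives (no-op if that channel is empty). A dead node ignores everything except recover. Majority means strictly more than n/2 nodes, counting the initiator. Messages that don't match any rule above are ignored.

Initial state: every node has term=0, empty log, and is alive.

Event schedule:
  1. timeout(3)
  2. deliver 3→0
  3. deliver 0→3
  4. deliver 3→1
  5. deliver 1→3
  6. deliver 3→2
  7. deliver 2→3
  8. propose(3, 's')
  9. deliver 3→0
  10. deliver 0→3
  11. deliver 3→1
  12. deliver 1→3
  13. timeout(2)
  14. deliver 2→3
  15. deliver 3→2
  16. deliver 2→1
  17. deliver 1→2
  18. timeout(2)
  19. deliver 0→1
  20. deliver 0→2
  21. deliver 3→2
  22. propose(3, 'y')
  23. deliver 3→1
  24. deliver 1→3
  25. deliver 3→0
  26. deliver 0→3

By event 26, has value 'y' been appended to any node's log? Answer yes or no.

no

after 1 — timeout(3): n3:cand/t1/[-]
after 2 — deliver 3→0: n0:foll/t1/[-]
after 3 — deliver 0→3: ·
after 4 — deliver 3→1: n1:foll/t1/[-]
after 5 — deliver 1→3: n3:lead/t1/[-]
after 6 — deliver 3→2: n2:foll/t1/[-]
after 7 — deliver 2→3: ·
after 8 — propose(3,'s'): n3:lead/t1/[s]
after 9 — deliver 3→0: n0:foll/t1/[s]
after 10 — deliver 0→3: ·
after 11 — deliver 3→1: n1:foll/t1/[s]
after 12 — deliver 1→3: ·
after 13 — timeout(2): n2:cand/t2/[-]
after 14 — deliver 2→3: n3:foll/t2/[s]
after 15 — deliver 3→2: ·
after 16 — deliver 2→1: n1:foll/t2/[s]
after 17 — deliver 1→2: ·
after 18 — timeout(2): n2:cand/t3/[-]
after 19 — deliver 0→1: ·
after 20 — deliver 0→2: ·
after 21 — deliver 3→2: ·
after 22 — propose(3,'y'): ·
after 23 — deliver 3→1: ·
after 24 — deliver 1→3: ·
after 25 — deliver 3→0: ·
after 26 — deliver 0→3: ·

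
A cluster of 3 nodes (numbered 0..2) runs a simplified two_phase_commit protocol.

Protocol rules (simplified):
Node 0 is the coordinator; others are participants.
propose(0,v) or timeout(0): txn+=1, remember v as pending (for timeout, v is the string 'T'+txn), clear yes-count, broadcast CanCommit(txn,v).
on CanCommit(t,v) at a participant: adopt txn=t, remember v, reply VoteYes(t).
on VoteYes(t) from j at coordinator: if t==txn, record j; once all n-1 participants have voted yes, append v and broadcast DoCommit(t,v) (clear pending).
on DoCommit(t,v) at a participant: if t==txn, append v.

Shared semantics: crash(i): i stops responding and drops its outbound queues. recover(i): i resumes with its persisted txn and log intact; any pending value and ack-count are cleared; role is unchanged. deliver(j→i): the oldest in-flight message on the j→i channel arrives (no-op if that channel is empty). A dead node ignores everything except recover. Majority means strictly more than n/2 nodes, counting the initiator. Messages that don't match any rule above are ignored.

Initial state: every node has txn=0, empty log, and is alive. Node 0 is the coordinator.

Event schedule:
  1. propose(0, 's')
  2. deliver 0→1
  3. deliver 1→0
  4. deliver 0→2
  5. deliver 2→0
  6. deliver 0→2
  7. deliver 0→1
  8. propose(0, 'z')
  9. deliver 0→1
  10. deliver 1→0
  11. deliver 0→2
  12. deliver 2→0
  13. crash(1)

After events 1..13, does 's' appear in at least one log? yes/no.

yes

[1] propose(0,'s') → N0(coor t1 [-])
[2] deliver 0→1 → N1(part t1 [-])
[3] deliver 1→0 → ∅
[4] deliver 0→2 → N2(part t1 [-])
[5] deliver 2→0 → N0(coor t1 [s])
[6] deliver 0→2 → N2(part t1 [s])
[7] deliver 0→1 → N1(part t1 [s])
[8] propose(0,'z') → N0(coor t2 [s])
[9] deliver 0→1 → N1(part t2 [s])
[10] deliver 1→0 → ∅
[11] deliver 0→2 → N2(part t2 [s])
[12] deliver 2→0 → N0(coor t2 [s,z])
[13] crash(1) → N1(✗part t2 [s])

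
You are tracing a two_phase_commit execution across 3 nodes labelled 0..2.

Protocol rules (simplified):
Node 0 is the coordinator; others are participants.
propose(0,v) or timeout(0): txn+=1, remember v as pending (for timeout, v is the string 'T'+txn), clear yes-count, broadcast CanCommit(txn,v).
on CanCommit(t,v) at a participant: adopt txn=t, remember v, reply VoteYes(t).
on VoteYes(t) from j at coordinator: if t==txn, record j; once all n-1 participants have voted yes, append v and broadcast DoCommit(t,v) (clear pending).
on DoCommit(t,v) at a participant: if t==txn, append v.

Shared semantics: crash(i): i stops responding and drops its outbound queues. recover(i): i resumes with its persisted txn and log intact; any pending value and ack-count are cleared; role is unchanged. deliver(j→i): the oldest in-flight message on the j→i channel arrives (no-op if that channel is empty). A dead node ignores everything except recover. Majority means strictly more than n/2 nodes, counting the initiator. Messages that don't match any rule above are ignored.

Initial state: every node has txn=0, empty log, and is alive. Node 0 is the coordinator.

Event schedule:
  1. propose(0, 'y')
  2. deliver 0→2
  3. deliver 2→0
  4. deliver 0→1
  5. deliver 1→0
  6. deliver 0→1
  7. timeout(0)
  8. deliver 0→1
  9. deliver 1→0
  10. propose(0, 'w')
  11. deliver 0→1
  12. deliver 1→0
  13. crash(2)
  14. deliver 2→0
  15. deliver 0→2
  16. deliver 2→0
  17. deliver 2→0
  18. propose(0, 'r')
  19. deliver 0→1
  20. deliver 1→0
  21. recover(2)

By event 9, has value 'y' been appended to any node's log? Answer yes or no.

after 1 — propose(0,'y'): n0:coor/t1/[-]
after 2 — deliver 0→2: n2:part/t1/[-]
after 3 — deliver 2→0: ·
after 4 — deliver 0→1: n1:part/t1/[-]
after 5 — deliver 1→0: n0:coor/t1/[y]
after 6 — deliver 0→1: n1:part/t1/[y]
after 7 — timeout(0): n0:coor/t2/[y]
after 8 — deliver 0→1: n1:part/t2/[y]
after 9 — deliver 1→0: ·

yes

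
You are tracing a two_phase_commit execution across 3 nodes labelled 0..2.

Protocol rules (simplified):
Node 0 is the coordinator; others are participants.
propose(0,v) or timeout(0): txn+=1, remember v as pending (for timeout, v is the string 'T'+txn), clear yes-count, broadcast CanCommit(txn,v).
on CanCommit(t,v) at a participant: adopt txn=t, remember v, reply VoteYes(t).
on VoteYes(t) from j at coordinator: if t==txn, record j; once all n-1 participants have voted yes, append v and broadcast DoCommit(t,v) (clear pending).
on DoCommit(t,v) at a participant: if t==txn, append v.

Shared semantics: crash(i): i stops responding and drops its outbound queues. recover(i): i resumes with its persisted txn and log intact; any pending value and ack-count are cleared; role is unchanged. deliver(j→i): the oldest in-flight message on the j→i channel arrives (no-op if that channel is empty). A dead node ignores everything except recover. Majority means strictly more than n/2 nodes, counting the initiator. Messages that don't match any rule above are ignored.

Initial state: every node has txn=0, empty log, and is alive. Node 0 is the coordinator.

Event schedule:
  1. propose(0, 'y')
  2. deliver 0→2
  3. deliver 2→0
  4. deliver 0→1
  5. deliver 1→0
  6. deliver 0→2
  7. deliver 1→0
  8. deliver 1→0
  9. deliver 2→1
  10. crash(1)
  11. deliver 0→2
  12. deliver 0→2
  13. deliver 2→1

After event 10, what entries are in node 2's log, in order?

y

step 1 propose(0,'y'): 0={coor,t=1,log=-}
step 2 deliver 0→2: 2={part,t=1,log=-}
step 3 deliver 2→0: —
step 4 deliver 0→1: 1={part,t=1,log=-}
step 5 deliver 1→0: 0={coor,t=1,log=y}
step 6 deliver 0→2: 2={part,t=1,log=y}
step 7 deliver 1→0: —
step 8 deliver 1→0: —
step 9 deliver 2→1: —
step 10 crash(1): 1={✗part,t=1,log=-}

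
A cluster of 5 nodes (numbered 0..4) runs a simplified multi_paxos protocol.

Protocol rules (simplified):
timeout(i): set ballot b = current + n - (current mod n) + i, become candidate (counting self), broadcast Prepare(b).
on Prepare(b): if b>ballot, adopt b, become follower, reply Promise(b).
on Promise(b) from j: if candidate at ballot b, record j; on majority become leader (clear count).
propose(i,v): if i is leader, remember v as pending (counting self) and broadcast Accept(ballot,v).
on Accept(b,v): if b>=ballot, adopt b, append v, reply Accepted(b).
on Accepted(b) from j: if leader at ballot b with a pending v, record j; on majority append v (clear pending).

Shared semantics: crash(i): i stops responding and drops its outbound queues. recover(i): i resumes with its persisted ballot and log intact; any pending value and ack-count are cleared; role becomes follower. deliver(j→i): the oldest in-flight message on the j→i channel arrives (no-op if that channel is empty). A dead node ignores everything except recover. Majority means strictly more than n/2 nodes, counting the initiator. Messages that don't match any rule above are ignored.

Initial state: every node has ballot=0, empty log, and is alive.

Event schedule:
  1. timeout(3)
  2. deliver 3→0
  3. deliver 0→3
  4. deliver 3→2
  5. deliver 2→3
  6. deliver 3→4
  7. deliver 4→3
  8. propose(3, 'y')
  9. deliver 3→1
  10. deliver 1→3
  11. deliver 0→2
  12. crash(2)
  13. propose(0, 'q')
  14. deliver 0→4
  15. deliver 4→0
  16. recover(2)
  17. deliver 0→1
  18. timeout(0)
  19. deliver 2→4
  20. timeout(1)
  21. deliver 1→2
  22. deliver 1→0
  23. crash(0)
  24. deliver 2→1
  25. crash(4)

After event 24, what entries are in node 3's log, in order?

e1 timeout(3): 3[cand,b=8,-]
e2 deliver 3→0: 0[foll,b=8,-]
e3 deliver 0→3: ·
e4 deliver 3→2: 2[foll,b=8,-]
e5 deliver 2→3: 3[lead,b=8,-]
e6 deliver 3→4: 4[foll,b=8,-]
e7 deliver 4→3: ·
e8 propose(3,'y'): ·
e9 deliver 3→1: 1[foll,b=8,-]
e10 deliver 1→3: ·
e11 deliver 0→2: ·
e12 crash(2): 2[✗foll,b=8,-]
e13 propose(0,'q'): ·
e14 deliver 0→4: ·
e15 deliver 4→0: ·
e16 recover(2): 2[foll,b=8,-]
e17 deliver 0→1: ·
e18 timeout(0): 0[cand,b=10,-]
e19 deliver 2→4: ·
e20 timeout(1): 1[cand,b=11,-]
e21 deliver 1→2: 2[foll,b=11,-]
e22 deliver 1→0: 0[foll,b=11,-]
e23 crash(0): 0[✗foll,b=11,-]
e24 deliver 2→1: ·

empty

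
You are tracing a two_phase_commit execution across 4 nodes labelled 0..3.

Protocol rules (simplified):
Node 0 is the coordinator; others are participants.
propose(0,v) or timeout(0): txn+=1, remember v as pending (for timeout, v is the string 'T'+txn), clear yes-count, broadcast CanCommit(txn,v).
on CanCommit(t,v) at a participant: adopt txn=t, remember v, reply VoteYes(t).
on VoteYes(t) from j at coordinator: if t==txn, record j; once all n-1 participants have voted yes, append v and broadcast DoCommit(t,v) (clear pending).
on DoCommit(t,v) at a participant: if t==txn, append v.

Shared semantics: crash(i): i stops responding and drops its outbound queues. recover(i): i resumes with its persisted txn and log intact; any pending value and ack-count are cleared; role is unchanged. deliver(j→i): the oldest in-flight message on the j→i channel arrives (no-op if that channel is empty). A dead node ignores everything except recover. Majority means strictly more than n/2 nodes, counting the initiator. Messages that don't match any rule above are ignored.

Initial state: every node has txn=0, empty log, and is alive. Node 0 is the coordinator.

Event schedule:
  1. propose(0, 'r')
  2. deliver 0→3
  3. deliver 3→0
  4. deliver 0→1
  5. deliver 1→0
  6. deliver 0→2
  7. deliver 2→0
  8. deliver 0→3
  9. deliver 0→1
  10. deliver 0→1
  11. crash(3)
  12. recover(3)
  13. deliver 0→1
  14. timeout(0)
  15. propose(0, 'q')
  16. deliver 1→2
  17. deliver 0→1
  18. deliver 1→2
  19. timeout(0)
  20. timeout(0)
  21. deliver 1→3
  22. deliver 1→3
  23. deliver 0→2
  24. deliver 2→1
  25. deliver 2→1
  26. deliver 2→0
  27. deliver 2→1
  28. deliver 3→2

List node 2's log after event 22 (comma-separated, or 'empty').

empty

[1] propose(0,'r') → N0(coor t1 [-])
[2] deliver 0→3 → N3(part t1 [-])
[3] deliver 3→0 → ∅
[4] deliver 0→1 → N1(part t1 [-])
[5] deliver 1→0 → ∅
[6] deliver 0→2 → N2(part t1 [-])
[7] deliver 2→0 → N0(coor t1 [r])
[8] deliver 0→3 → N3(part t1 [r])
[9] deliver 0→1 → N1(part t1 [r])
[10] deliver 0→1 → ∅
[11] crash(3) → N3(✗part t1 [r])
[12] recover(3) → N3(part t1 [r])
[13] deliver 0→1 → ∅
[14] timeout(0) → N0(coor t2 [r])
[15] propose(0,'q') → N0(coor t3 [r])
[16] deliver 1→2 → ∅
[17] deliver 0→1 → N1(part t2 [r])
[18] deliver 1→2 → ∅
[19] timeout(0) → N0(coor t4 [r])
[20] timeout(0) → N0(coor t5 [r])
[21] deliver 1→3 → ∅
[22] deliver 1→3 → ∅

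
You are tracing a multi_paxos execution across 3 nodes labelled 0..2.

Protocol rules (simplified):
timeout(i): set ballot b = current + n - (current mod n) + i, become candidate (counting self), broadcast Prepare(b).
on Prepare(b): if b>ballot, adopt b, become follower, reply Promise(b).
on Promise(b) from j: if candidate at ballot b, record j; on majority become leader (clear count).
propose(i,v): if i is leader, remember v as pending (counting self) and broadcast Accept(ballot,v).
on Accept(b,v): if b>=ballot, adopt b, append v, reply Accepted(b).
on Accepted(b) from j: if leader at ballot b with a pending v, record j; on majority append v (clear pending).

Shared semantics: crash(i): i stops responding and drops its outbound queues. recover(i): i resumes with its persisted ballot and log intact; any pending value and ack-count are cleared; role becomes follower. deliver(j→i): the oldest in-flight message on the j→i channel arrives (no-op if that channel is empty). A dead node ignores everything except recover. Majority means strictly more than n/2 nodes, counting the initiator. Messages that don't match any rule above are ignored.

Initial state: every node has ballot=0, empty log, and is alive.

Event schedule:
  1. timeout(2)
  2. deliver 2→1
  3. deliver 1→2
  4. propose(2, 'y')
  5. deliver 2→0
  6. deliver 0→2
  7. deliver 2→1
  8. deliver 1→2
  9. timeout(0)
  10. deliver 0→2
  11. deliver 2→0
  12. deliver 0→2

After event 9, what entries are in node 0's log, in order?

after 1 — timeout(2): n2:cand/b5/[-]
after 2 — deliver 2→1: n1:foll/b5/[-]
after 3 — deliver 1→2: n2:lead/b5/[-]
after 4 — propose(2,'y'): ·
after 5 — deliver 2→0: n0:foll/b5/[-]
after 6 — deliver 0→2: ·
after 7 — deliver 2→1: n1:foll/b5/[y]
after 8 — deliver 1→2: n2:lead/b5/[y]
after 9 — timeout(0): n0:cand/b6/[-]

empty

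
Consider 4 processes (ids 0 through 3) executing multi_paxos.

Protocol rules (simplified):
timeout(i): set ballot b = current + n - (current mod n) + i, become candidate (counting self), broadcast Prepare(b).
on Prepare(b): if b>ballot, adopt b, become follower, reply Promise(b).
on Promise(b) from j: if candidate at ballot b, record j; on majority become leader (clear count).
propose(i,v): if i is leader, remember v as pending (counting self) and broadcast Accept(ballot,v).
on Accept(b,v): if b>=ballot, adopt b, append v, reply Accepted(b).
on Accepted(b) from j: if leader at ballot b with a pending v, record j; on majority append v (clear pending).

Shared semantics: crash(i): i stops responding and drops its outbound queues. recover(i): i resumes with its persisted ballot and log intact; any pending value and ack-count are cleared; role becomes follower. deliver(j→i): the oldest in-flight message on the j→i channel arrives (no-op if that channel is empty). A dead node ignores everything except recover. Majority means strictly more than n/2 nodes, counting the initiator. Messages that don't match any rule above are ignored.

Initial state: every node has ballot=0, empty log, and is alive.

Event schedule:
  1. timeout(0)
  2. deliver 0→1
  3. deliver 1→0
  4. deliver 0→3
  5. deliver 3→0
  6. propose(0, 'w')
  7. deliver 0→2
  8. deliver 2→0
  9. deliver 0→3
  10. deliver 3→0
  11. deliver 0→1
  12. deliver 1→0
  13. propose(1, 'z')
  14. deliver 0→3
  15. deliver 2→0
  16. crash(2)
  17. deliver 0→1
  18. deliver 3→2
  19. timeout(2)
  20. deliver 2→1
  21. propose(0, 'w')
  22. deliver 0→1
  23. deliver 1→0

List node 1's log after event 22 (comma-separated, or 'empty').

w,w

after 1 — timeout(0): n0:cand/b4/[-]
after 2 — deliver 0→1: n1:foll/b4/[-]
after 3 — deliver 1→0: ·
after 4 — deliver 0→3: n3:foll/b4/[-]
after 5 — deliver 3→0: n0:lead/b4/[-]
after 6 — propose(0,'w'): ·
after 7 — deliver 0→2: n2:foll/b4/[-]
after 8 — deliver 2→0: ·
after 9 — deliver 0→3: n3:foll/b4/[w]
after 10 — deliver 3→0: ·
after 11 — deliver 0→1: n1:foll/b4/[w]
after 12 — deliver 1→0: n0:lead/b4/[w]
after 13 — propose(1,'z'): ·
after 14 — deliver 0→3: ·
after 15 — deliver 2→0: ·
after 16 — crash(2): n2:✗foll/b4/[-]
after 17 — deliver 0→1: ·
after 18 — deliver 3→2: ·
after 19 — timeout(2): ·
after 20 — deliver 2→1: ·
after 21 — propose(0,'w'): ·
after 22 — deliver 0→1: n1:foll/b4/[w,w]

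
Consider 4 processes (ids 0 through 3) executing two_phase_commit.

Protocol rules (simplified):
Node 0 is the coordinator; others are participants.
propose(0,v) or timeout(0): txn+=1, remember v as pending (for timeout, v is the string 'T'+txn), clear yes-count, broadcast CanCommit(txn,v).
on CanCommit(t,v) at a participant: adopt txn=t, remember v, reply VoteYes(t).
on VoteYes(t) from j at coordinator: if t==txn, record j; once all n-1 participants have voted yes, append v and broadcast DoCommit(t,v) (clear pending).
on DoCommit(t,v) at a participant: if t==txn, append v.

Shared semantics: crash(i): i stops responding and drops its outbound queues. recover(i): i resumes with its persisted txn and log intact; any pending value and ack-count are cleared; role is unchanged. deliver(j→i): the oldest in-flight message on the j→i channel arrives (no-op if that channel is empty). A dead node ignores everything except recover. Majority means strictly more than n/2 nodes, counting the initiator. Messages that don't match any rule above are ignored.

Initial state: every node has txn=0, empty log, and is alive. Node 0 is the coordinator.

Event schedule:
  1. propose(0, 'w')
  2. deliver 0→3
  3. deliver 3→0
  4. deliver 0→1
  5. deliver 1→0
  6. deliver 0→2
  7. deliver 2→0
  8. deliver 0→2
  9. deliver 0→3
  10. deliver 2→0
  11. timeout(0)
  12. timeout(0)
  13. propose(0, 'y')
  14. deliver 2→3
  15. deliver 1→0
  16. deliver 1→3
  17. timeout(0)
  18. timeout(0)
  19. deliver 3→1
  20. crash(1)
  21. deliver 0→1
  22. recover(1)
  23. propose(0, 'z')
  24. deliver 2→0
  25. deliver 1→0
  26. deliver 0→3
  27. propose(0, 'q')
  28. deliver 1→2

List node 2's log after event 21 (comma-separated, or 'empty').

1. propose(0,'w'):  <0:coor t1 ->
2. deliver 0→3:  <3:part t1 ->
3. deliver 3→0:  nop
4. deliver 0→1:  <1:part t1 ->
5. deliver 1→0:  nop
6. deliver 0→2:  <2:part t1 ->
7. deliver 2→0:  <0:coor t1 w>
8. deliver 0→2:  <2:part t1 w>
9. deliver 0→3:  <3:part t1 w>
10. deliver 2→0:  nop
11. timeout(0):  <0:coor t2 w>
12. timeout(0):  <0:coor t3 w>
13. propose(0,'y'):  <0:coor t4 w>
14. deliver 2→3:  nop
15. deliver 1→0:  nop
16. deliver 1→3:  nop
17. timeout(0):  <0:coor t5 w>
18. timeout(0):  <0:coor t6 w>
19. deliver 3→1:  nop
20. crash(1):  <1:✗part t1 ->
21. deliver 0→1:  nop

w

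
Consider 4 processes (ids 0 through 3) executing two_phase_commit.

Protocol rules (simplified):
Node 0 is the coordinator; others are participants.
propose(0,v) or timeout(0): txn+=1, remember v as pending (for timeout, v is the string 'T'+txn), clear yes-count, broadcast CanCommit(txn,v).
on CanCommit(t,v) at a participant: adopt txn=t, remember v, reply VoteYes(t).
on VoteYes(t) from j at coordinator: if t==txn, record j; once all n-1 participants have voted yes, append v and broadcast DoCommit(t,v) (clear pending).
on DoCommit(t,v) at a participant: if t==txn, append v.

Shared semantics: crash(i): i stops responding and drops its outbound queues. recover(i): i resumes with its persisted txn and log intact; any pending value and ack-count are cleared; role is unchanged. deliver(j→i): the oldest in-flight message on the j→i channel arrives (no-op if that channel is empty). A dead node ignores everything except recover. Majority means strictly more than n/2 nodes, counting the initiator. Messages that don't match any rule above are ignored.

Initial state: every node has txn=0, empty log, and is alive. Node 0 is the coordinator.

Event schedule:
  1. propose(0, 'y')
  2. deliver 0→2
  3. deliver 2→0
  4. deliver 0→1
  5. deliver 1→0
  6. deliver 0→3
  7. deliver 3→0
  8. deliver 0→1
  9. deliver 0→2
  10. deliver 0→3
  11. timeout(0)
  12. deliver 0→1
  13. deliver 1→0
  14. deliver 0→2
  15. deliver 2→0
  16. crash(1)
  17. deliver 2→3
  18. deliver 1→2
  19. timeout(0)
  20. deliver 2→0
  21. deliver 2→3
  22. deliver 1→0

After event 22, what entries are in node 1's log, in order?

y

e1 propose(0,'y'): 0[coor,t=1,-]
e2 deliver 0→2: 2[part,t=1,-]
e3 deliver 2→0: ·
e4 deliver 0→1: 1[part,t=1,-]
e5 deliver 1→0: ·
e6 deliver 0→3: 3[part,t=1,-]
e7 deliver 3→0: 0[coor,t=1,y]
e8 deliver 0→1: 1[part,t=1,y]
e9 deliver 0→2: 2[part,t=1,y]
e10 deliver 0→3: 3[part,t=1,y]
e11 timeout(0): 0[coor,t=2,y]
e12 deliver 0→1: 1[part,t=2,y]
e13 deliver 1→0: ·
e14 deliver 0→2: 2[part,t=2,y]
e15 deliver 2→0: ·
e16 crash(1): 1[✗part,t=2,y]
e17 deliver 2→3: ·
e18 deliver 1→2: ·
e19 timeout(0): 0[coor,t=3,y]
e20 deliver 2→0: ·
e21 deliver 2→3: ·
e22 deliver 1→0: ·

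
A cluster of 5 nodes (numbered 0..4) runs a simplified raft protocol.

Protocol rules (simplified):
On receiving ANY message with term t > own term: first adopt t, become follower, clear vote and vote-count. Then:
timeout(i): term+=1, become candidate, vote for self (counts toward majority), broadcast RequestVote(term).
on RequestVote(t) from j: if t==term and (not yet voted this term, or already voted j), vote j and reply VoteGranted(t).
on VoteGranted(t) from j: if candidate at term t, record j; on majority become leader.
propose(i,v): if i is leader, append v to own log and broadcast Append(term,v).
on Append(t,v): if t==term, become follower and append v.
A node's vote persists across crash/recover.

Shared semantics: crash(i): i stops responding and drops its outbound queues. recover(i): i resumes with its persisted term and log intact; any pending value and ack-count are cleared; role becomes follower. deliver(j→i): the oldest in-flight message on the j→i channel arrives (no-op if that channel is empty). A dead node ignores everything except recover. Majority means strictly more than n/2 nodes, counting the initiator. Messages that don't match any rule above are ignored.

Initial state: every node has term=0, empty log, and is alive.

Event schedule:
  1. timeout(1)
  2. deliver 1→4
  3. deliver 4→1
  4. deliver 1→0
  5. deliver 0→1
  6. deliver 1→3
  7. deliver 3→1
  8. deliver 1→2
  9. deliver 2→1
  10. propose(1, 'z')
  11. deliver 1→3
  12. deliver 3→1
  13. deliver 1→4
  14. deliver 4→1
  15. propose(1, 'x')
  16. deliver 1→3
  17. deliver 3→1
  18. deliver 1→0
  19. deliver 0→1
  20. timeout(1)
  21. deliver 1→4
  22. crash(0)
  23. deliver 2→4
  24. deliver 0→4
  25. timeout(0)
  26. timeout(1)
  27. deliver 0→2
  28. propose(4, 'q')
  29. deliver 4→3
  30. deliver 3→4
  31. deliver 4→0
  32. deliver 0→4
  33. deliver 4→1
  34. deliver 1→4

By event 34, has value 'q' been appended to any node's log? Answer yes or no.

no

step 1 timeout(1): 1={cand,t=1,log=-}
step 2 deliver 1→4: 4={foll,t=1,log=-}
step 3 deliver 4→1: —
step 4 deliver 1→0: 0={foll,t=1,log=-}
step 5 deliver 0→1: 1={lead,t=1,log=-}
step 6 deliver 1→3: 3={foll,t=1,log=-}
step 7 deliver 3→1: —
step 8 deliver 1→2: 2={foll,t=1,log=-}
step 9 deliver 2→1: —
step 10 propose(1,'z'): 1={lead,t=1,log=z}
step 11 deliver 1→3: 3={foll,t=1,log=z}
step 12 deliver 3→1: —
step 13 deliver 1→4: 4={foll,t=1,log=z}
step 14 deliver 4→1: —
step 15 propose(1,'x'): 1={lead,t=1,log=z,x}
step 16 deliver 1→3: 3={foll,t=1,log=z,x}
step 17 deliver 3→1: —
step 18 deliver 1→0: 0={foll,t=1,log=z}
step 19 deliver 0→1: —
step 20 timeout(1): 1={cand,t=2,log=z,x}
step 21 deliver 1→4: 4={foll,t=1,log=z,x}
step 22 crash(0): 0={✗foll,t=1,log=z}
step 23 deliver 2→4: —
step 24 deliver 0→4: —
step 25 timeout(0): —
step 26 timeout(1): 1={cand,t=3,log=z,x}
step 27 deliver 0→2: —
step 28 propose(4,'q'): —
step 29 deliver 4→3: —
step 30 deliver 3→4: —
step 31 deliver 4→0: —
step 32 deliver 0→4: —
step 33 deliver 4→1: —
step 34 deliver 1→4: 4={foll,t=2,log=z,x}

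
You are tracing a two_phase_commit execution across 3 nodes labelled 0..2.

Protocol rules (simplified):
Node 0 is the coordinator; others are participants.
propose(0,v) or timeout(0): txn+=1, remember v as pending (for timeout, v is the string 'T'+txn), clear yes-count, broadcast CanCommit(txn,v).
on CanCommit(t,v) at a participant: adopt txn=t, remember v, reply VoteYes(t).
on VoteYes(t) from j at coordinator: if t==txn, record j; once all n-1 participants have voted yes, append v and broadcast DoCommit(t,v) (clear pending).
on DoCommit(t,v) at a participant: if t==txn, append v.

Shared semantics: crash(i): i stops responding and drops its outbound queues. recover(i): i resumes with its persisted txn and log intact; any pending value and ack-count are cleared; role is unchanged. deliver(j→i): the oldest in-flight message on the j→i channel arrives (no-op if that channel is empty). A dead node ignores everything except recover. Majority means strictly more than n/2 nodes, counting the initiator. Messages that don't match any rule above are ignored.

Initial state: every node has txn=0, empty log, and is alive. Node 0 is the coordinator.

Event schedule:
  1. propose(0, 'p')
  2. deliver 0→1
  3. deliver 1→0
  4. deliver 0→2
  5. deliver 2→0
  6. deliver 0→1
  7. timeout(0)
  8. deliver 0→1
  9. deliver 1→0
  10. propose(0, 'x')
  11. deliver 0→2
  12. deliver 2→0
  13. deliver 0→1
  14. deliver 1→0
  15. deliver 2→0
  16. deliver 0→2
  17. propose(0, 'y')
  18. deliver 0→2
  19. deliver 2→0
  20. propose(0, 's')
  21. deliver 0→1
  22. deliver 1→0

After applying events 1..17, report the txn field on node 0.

4

step 1 propose(0,'p'): 0={coor,t=1,log=-}
step 2 deliver 0→1: 1={part,t=1,log=-}
step 3 deliver 1→0: —
step 4 deliver 0→2: 2={part,t=1,log=-}
step 5 deliver 2→0: 0={coor,t=1,log=p}
step 6 deliver 0→1: 1={part,t=1,log=p}
step 7 timeout(0): 0={coor,t=2,log=p}
step 8 deliver 0→1: 1={part,t=2,log=p}
step 9 deliver 1→0: —
step 10 propose(0,'x'): 0={coor,t=3,log=p}
step 11 deliver 0→2: 2={part,t=1,log=p}
step 12 deliver 2→0: —
step 13 deliver 0→1: 1={part,t=3,log=p}
step 14 deliver 1→0: —
step 15 deliver 2→0: —
step 16 deliver 0→2: 2={part,t=2,log=p}
step 17 propose(0,'y'): 0={coor,t=4,log=p}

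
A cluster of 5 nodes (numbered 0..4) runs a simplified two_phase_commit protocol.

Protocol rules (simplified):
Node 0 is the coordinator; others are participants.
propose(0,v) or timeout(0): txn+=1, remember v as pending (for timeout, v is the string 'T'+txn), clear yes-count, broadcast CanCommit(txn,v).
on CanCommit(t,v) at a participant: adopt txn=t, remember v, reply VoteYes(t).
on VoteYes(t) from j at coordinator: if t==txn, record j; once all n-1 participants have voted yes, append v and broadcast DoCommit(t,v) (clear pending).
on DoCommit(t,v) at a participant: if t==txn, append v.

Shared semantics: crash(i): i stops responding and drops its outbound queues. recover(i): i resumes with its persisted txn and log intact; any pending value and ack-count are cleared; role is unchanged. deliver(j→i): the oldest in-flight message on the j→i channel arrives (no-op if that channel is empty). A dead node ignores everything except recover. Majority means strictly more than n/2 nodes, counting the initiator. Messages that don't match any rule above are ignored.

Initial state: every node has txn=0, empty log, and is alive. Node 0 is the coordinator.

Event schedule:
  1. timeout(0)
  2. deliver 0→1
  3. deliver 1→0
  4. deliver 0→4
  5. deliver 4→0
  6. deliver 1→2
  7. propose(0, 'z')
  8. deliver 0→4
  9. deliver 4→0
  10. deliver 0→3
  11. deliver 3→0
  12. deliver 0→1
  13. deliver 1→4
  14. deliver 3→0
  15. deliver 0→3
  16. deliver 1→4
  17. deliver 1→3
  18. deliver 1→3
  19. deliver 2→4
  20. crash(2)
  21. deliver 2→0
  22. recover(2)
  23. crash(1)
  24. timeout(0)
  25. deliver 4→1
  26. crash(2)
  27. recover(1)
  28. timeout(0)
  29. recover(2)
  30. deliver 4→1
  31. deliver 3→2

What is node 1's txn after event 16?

step 1 timeout(0): 0={coor,t=1,log=-}
step 2 deliver 0→1: 1={part,t=1,log=-}
step 3 deliver 1→0: —
step 4 deliver 0→4: 4={part,t=1,log=-}
step 5 deliver 4→0: —
step 6 deliver 1→2: —
step 7 propose(0,'z'): 0={coor,t=2,log=-}
step 8 deliver 0→4: 4={part,t=2,log=-}
step 9 deliver 4→0: —
step 10 deliver 0→3: 3={part,t=1,log=-}
step 11 deliver 3→0: —
step 12 deliver 0→1: 1={part,t=2,log=-}
step 13 deliver 1→4: —
step 14 deliver 3→0: —
step 15 deliver 0→3: 3={part,t=2,log=-}
step 16 deliver 1→4: —

2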